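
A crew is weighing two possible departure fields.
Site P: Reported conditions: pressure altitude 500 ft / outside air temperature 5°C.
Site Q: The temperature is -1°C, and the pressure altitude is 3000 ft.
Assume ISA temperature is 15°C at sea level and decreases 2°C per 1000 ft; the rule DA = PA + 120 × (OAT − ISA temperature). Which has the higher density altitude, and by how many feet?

Site P: ISA temp = 14°C, deviation -9°C, DA = 500 + 120 × (-9) = -580 ft.
Site Q: ISA temp = 9°C, deviation -10°C, DA = 3000 + 120 × (-10) = 1800 ft.
Site Q is higher by 1800 − (-580) = 2380 ft.

Site Q by 2380 ft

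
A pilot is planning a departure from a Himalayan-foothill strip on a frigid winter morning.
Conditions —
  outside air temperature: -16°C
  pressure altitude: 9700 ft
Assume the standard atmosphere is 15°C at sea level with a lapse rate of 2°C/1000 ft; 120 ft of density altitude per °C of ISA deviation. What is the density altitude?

ISA temperature at 9700 ft = 15 − 2 × (9700/1000) = -4.4°C.
ISA deviation = -16 − (-4.4) = -11.6°C.
Density altitude = 9700 + 120 × (-11.6) = 9700 + (-1392) = 8308 ft.

8308 ft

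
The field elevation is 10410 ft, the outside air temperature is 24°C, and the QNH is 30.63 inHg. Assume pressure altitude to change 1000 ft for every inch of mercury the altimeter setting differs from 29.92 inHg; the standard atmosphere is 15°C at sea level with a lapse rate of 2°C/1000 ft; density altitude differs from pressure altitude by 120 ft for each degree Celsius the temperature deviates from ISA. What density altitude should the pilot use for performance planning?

13108 ft

Pressure altitude = 10410 + (29.92 − 30.63) × 1000 = 10410 + (-710) = 9700 ft.
ISA temperature at 9700 ft = 15 − 2 × (9700/1000) = -4.4°C.
ISA deviation = 24 − (-4.4) = +28.4°C.
Density altitude = 9700 + 120 × (28.4) = 13108 ft.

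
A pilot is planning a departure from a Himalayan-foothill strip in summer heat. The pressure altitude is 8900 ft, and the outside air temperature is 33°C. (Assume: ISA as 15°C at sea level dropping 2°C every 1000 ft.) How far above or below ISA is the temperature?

ISA+35.8°C

ISA temperature at 8900 ft = 15 − 2 × (8900/1000) = -2.8°C.
Deviation = OAT − ISA = 33 − (-2.8) = +35.8°C.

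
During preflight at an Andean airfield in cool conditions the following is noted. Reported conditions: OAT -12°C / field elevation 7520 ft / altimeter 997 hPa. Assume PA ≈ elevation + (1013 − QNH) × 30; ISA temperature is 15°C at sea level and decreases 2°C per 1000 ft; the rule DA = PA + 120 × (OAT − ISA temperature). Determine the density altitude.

6680 ft

Pressure altitude = 7520 + (1013 − 997) × 30 = 7520 + (+480) = 8000 ft.
ISA temperature at 8000 ft = 15 − 2 × (8000/1000) = -1°C.
ISA deviation = -12 − (-1) = -11°C.
Density altitude = 8000 + 120 × (-11) = 6680 ft.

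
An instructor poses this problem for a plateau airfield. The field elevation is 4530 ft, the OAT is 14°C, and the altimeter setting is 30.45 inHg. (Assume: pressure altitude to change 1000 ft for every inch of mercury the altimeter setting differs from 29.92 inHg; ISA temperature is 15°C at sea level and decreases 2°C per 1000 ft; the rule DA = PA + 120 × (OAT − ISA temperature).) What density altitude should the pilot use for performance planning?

4840 ft

Pressure altitude = 4530 + (29.92 − 30.45) × 1000 = 4530 + (-530) = 4000 ft.
ISA temperature at 4000 ft = 15 − 2 × (4000/1000) = 7°C.
ISA deviation = 14 − 7 = +7°C.
Density altitude = 4000 + 120 × (7) = 4840 ft.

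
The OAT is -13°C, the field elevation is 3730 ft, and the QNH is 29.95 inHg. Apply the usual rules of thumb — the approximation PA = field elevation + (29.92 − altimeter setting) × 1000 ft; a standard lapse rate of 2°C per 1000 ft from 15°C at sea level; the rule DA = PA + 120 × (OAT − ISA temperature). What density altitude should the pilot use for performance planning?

1228 ft

Pressure altitude = 3730 + (29.92 − 29.95) × 1000 = 3730 + (-30) = 3700 ft.
ISA temperature at 3700 ft = 15 − 2 × (3700/1000) = 7.6°C.
ISA deviation = -13 − 7.6 = -20.6°C.
Density altitude = 3700 + 120 × (-20.6) = 1228 ft.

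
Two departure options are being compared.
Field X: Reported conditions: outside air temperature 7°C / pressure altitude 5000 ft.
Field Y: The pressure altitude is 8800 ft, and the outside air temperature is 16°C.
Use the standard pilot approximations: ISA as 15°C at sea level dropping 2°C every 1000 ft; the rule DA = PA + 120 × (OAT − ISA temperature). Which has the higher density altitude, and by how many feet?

Field X: ISA temp = 5°C, deviation +2°C, DA = 5000 + 120 × 2 = 5240 ft.
Field Y: ISA temp = -2.6°C, deviation +18.6°C, DA = 8800 + 120 × 18.6 = 11032 ft.
Field Y is higher by 11032 − 5240 = 5792 ft.

Field Y by 5792 ft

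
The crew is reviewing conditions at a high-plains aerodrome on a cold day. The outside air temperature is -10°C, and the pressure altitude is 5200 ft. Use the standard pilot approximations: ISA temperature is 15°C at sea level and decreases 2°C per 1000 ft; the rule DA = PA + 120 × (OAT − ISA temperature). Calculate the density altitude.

ISA temperature at 5200 ft = 15 − 2 × (5200/1000) = 4.6°C.
ISA deviation = -10 − 4.6 = -14.6°C.
Density altitude = 5200 + 120 × (-14.6) = 5200 + (-1752) = 3448 ft.

3448 ft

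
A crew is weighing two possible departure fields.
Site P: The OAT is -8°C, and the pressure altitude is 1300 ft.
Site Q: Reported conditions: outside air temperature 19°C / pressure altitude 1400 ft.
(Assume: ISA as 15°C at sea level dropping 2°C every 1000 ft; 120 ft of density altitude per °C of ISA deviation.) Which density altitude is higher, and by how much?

Site P: ISA temp = 12.4°C, deviation -20.4°C, DA = 1300 + 120 × (-20.4) = -1148 ft.
Site Q: ISA temp = 12.2°C, deviation +6.8°C, DA = 1400 + 120 × 6.8 = 2216 ft.
Site Q is higher by 2216 − (-1148) = 3364 ft.

Site Q by 3364 ft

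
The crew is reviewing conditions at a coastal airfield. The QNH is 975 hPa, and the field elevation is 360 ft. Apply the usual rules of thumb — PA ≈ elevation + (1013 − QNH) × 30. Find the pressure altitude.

1500 ft

Pressure correction = (1013 − 975) × 30 = +1140 ft.
Pressure altitude = 360 + (+1140) = 1500 ft.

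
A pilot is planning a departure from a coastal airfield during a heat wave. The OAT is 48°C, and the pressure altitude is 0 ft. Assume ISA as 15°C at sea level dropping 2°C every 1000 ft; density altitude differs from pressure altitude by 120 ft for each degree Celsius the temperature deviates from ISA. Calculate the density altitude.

ISA temperature at 0 ft = 15 − 2 × (0/1000) = 15°C.
ISA deviation = 48 − 15 = +33°C.
Density altitude = 0 + 120 × (33) = 0 + (+3960) = 3960 ft.

3960 ft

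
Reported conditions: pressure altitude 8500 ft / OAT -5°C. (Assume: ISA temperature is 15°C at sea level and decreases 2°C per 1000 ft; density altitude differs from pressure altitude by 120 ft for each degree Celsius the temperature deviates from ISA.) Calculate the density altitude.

8140 ft

ISA temperature at 8500 ft = 15 − 2 × (8500/1000) = -2°C.
ISA deviation = -5 − (-2) = -3°C.
Density altitude = 8500 + 120 × (-3) = 8500 + (-360) = 8140 ft.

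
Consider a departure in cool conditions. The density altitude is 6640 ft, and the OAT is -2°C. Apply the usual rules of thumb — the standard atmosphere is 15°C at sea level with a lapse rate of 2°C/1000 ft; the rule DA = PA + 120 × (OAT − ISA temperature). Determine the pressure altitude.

7000 ft

DA = PA + 120 × (OAT − (15 − 2·PA/1000)) = PA + 120·OAT − 1800 + 0.24·PA = 1.24·PA + 120·OAT − 1800.
So 1.24·PA = 6640 − 120 × (-2) + 1800 = 8680.
PA = 8680 / 1.24 = 7000 ft.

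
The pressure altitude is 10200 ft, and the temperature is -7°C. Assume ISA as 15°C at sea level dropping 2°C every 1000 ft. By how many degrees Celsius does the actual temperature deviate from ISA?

ISA temperature at 10200 ft = 15 − 2 × (10200/1000) = -5.4°C.
Deviation = OAT − ISA = -7 − (-5.4) = -1.6°C.

ISA-1.6°C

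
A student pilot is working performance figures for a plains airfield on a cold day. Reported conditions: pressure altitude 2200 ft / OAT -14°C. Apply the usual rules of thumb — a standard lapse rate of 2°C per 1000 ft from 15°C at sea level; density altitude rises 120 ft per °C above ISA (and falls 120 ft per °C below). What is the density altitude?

-752 ft

ISA temperature at 2200 ft = 15 − 2 × (2200/1000) = 10.6°C.
ISA deviation = -14 − 10.6 = -24.6°C.
Density altitude = 2200 + 120 × (-24.6) = 2200 + (-2952) = -752 ft.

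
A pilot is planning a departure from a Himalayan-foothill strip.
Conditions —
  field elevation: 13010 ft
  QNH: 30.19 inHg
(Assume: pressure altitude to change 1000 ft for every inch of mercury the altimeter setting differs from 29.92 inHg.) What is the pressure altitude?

Pressure correction = (29.92 − 30.19) × 1000 = -270 ft.
Pressure altitude = 13010 + (-270) = 12740 ft.

12740 ft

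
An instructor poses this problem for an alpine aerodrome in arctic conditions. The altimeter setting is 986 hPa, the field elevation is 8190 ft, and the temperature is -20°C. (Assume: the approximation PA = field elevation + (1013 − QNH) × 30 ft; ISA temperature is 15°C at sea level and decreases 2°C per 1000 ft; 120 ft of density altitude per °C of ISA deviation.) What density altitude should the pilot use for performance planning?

Pressure altitude = 8190 + (1013 − 986) × 30 = 8190 + (+810) = 9000 ft.
ISA temperature at 9000 ft = 15 − 2 × (9000/1000) = -3°C.
ISA deviation = -20 − (-3) = -17°C.
Density altitude = 9000 + 120 × (-17) = 6960 ft.

6960 ft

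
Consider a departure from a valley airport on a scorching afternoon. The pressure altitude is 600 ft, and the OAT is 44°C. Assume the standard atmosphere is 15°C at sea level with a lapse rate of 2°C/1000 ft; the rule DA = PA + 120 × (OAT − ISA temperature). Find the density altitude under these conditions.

ISA temperature at 600 ft = 15 − 2 × (600/1000) = 13.8°C.
ISA deviation = 44 − 13.8 = +30.2°C.
Density altitude = 600 + 120 × (30.2) = 600 + (+3624) = 4224 ft.

4224 ft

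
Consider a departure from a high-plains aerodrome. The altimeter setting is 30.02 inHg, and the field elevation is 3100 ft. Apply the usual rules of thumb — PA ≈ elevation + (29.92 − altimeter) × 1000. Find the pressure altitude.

Pressure correction = (29.92 − 30.02) × 1000 = -100 ft.
Pressure altitude = 3100 + (-100) = 3000 ft.

3000 ft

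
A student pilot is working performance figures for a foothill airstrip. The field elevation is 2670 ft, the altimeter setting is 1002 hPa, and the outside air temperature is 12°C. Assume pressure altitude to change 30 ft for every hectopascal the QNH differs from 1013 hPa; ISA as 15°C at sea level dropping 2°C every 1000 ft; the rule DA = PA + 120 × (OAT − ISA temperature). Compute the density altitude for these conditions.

3360 ft

Pressure altitude = 2670 + (1013 − 1002) × 30 = 2670 + (+330) = 3000 ft.
ISA temperature at 3000 ft = 15 − 2 × (3000/1000) = 9°C.
ISA deviation = 12 − 9 = +3°C.
Density altitude = 3000 + 120 × (3) = 3360 ft.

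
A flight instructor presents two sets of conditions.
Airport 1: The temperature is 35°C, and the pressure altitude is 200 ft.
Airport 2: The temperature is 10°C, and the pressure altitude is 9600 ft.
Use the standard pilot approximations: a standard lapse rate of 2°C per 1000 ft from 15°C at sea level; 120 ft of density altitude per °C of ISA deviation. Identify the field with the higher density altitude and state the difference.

Airport 1: ISA temp = 14.6°C, deviation +20.4°C, DA = 200 + 120 × 20.4 = 2648 ft.
Airport 2: ISA temp = -4.2°C, deviation +14.2°C, DA = 9600 + 120 × 14.2 = 11304 ft.
Airport 2 is higher by 11304 − 2648 = 8656 ft.

Airport 2 by 8656 ft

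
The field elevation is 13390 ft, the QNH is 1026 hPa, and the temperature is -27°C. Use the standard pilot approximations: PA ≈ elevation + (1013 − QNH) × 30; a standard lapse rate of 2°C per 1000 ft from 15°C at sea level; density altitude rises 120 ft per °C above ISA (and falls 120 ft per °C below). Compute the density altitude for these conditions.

Pressure altitude = 13390 + (1013 − 1026) × 30 = 13390 + (-390) = 13000 ft.
ISA temperature at 13000 ft = 15 − 2 × (13000/1000) = -11°C.
ISA deviation = -27 − (-11) = -16°C.
Density altitude = 13000 + 120 × (-16) = 11080 ft.

11080 ft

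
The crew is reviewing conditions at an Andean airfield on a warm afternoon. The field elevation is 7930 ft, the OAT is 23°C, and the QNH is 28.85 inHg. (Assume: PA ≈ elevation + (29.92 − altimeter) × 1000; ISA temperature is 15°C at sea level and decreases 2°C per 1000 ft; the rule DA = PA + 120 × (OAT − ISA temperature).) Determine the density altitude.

Pressure altitude = 7930 + (29.92 − 28.85) × 1000 = 7930 + (+1070) = 9000 ft.
ISA temperature at 9000 ft = 15 − 2 × (9000/1000) = -3°C.
ISA deviation = 23 − (-3) = +26°C.
Density altitude = 9000 + 120 × (26) = 12120 ft.

12120 ft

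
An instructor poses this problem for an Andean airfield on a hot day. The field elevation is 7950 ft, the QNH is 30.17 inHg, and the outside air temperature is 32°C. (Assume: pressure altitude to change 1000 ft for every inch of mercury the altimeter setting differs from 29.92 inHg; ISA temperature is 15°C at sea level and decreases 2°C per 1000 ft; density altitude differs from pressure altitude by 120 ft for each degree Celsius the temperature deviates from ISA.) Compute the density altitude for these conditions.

11588 ft

Pressure altitude = 7950 + (29.92 − 30.17) × 1000 = 7950 + (-250) = 7700 ft.
ISA temperature at 7700 ft = 15 − 2 × (7700/1000) = -0.4°C.
ISA deviation = 32 − (-0.4) = +32.4°C.
Density altitude = 7700 + 120 × (32.4) = 11588 ft.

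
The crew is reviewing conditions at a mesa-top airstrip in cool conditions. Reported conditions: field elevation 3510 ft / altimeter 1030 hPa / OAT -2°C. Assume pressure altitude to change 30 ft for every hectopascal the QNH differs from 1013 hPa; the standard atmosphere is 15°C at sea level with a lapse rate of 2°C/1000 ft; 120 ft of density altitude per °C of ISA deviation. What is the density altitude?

1680 ft

Pressure altitude = 3510 + (1013 − 1030) × 30 = 3510 + (-510) = 3000 ft.
ISA temperature at 3000 ft = 15 − 2 × (3000/1000) = 9°C.
ISA deviation = -2 − 9 = -11°C.
Density altitude = 3000 + 120 × (-11) = 1680 ft.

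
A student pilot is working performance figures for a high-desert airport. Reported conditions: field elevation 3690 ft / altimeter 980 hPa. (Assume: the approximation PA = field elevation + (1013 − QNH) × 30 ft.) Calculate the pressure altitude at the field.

Pressure correction = (1013 − 980) × 30 = +990 ft.
Pressure altitude = 3690 + (+990) = 4680 ft.

4680 ft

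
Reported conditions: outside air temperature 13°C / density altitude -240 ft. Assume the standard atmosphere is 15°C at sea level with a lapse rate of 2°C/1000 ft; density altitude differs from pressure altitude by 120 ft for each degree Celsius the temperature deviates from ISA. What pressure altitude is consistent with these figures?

DA = PA + 120 × (OAT − (15 − 2·PA/1000)) = PA + 120·OAT − 1800 + 0.24·PA = 1.24·PA + 120·OAT − 1800.
So 1.24·PA = -240 − 120 × 13 + 1800 = 0.
PA = 0 / 1.24 = 0 ft.

0 ft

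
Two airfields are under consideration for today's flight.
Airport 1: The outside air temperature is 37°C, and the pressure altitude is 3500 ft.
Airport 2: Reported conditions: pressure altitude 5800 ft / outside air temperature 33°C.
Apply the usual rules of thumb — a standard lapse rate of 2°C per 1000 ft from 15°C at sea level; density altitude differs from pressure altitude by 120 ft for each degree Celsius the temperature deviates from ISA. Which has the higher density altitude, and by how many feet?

Airport 2 by 2372 ft

Airport 1: ISA temp = 8°C, deviation +29°C, DA = 3500 + 120 × 29 = 6980 ft.
Airport 2: ISA temp = 3.4°C, deviation +29.6°C, DA = 5800 + 120 × 29.6 = 9352 ft.
Airport 2 is higher by 9352 − 6980 = 2372 ft.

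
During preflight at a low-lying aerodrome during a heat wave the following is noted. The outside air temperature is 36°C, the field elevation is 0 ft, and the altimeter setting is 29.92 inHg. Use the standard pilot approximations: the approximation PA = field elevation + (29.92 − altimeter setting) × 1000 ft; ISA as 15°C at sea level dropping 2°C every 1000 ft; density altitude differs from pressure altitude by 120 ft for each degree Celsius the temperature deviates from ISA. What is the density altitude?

2520 ft

Pressure altitude = 0 + (29.92 − 29.92) × 1000 = 0 + (0) = 0 ft.
ISA temperature at 0 ft = 15 − 2 × (0/1000) = 15°C.
ISA deviation = 36 − 15 = +21°C.
Density altitude = 0 + 120 × (21) = 2520 ft.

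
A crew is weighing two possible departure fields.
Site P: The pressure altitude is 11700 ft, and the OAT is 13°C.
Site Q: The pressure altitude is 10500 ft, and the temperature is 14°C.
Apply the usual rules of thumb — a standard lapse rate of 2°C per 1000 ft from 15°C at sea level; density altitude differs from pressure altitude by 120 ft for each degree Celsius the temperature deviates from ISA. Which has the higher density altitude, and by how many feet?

Site P by 1368 ft

Site P: ISA temp = -8.4°C, deviation +21.4°C, DA = 11700 + 120 × 21.4 = 14268 ft.
Site Q: ISA temp = -6°C, deviation +20°C, DA = 10500 + 120 × 20 = 12900 ft.
Site P is higher by 14268 − 12900 = 1368 ft.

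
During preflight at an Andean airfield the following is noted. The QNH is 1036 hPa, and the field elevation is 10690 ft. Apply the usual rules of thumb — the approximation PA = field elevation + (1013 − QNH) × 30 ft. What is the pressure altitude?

Pressure correction = (1013 − 1036) × 30 = -690 ft.
Pressure altitude = 10690 + (-690) = 10000 ft.

10000 ft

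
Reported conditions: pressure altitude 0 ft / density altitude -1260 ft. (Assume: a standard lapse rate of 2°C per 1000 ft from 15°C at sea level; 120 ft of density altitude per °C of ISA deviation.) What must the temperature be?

Density altitude − pressure altitude = -1260 − 0 = -1260 ft.
At 120 ft/°C that is an ISA deviation of -1260/120 = -10.5°C.
ISA temperature at 0 ft = 15 − 2 × (0/1000) = 15°C.
OAT = ISA + deviation = 15 + (-10.5) = 4.5°C.

4.5°C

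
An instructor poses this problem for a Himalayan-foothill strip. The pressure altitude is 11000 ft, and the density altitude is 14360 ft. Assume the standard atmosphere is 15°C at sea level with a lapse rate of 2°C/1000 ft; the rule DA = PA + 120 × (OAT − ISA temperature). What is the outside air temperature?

21°C

Density altitude − pressure altitude = 14360 − 11000 = +3360 ft.
At 120 ft/°C that is an ISA deviation of 3360/120 = +28°C.
ISA temperature at 11000 ft = 15 − 2 × (11000/1000) = -7°C.
OAT = ISA + deviation = -7 + (+28) = 21°C.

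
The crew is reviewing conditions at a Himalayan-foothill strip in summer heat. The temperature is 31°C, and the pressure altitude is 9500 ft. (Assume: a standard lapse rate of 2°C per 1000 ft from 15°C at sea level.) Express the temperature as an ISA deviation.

ISA+35°C

ISA temperature at 9500 ft = 15 − 2 × (9500/1000) = -4°C.
Deviation = OAT − ISA = 31 − (-4) = +35°C.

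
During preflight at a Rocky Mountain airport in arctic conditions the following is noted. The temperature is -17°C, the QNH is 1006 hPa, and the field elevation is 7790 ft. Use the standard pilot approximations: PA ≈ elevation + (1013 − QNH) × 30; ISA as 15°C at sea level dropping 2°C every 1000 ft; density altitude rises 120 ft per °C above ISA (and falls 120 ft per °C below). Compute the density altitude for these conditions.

Pressure altitude = 7790 + (1013 − 1006) × 30 = 7790 + (+210) = 8000 ft.
ISA temperature at 8000 ft = 15 − 2 × (8000/1000) = -1°C.
ISA deviation = -17 − (-1) = -16°C.
Density altitude = 8000 + 120 × (-16) = 6080 ft.

6080 ft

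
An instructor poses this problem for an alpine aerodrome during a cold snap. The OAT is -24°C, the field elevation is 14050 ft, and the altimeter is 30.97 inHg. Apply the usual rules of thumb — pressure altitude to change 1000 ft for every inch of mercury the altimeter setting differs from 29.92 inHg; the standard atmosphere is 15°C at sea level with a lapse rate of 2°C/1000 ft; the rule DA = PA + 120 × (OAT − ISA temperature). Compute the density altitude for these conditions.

11440 ft

Pressure altitude = 14050 + (29.92 − 30.97) × 1000 = 14050 + (-1050) = 13000 ft.
ISA temperature at 13000 ft = 15 − 2 × (13000/1000) = -11°C.
ISA deviation = -24 − (-11) = -13°C.
Density altitude = 13000 + 120 × (-13) = 11440 ft.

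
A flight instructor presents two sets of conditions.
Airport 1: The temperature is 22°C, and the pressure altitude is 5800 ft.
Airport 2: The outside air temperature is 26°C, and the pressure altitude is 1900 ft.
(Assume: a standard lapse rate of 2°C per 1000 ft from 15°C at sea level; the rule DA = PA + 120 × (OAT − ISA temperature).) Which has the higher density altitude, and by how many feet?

Airport 1: ISA temp = 3.4°C, deviation +18.6°C, DA = 5800 + 120 × 18.6 = 8032 ft.
Airport 2: ISA temp = 11.2°C, deviation +14.8°C, DA = 1900 + 120 × 14.8 = 3676 ft.
Airport 1 is higher by 8032 − 3676 = 4356 ft.

Airport 1 by 4356 ft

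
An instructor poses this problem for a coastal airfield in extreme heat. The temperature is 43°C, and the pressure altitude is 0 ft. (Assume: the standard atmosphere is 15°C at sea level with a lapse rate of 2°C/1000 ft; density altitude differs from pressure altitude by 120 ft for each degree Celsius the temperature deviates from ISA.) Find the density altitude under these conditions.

3360 ft

ISA temperature at 0 ft = 15 − 2 × (0/1000) = 15°C.
ISA deviation = 43 − 15 = +28°C.
Density altitude = 0 + 120 × (28) = 0 + (+3360) = 3360 ft.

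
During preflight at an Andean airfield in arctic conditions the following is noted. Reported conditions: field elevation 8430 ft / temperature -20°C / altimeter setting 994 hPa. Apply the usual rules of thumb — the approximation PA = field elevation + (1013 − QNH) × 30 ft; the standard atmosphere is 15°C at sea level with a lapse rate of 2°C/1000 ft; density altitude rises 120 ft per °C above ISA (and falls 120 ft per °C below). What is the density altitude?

Pressure altitude = 8430 + (1013 − 994) × 30 = 8430 + (+570) = 9000 ft.
ISA temperature at 9000 ft = 15 − 2 × (9000/1000) = -3°C.
ISA deviation = -20 − (-3) = -17°C.
Density altitude = 9000 + 120 × (-17) = 6960 ft.

6960 ft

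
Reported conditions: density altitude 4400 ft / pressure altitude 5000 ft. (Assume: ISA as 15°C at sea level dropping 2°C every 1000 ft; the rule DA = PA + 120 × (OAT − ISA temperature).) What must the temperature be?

Density altitude − pressure altitude = 4400 − 5000 = -600 ft.
At 120 ft/°C that is an ISA deviation of -600/120 = -5°C.
ISA temperature at 5000 ft = 15 − 2 × (5000/1000) = 5°C.
OAT = ISA + deviation = 5 + (-5) = 0°C.

0°C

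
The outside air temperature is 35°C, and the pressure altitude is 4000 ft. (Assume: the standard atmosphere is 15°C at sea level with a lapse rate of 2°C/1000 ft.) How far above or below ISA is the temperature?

ISA+28°C

ISA temperature at 4000 ft = 15 − 2 × (4000/1000) = 7°C.
Deviation = OAT − ISA = 35 − 7 = +28°C.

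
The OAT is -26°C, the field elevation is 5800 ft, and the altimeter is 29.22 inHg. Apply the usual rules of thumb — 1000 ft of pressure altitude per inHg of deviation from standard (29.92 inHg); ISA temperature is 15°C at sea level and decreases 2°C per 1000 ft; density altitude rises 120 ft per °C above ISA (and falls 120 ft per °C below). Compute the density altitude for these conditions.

Pressure altitude = 5800 + (29.92 − 29.22) × 1000 = 5800 + (+700) = 6500 ft.
ISA temperature at 6500 ft = 15 − 2 × (6500/1000) = 2°C.
ISA deviation = -26 − 2 = -28°C.
Density altitude = 6500 + 120 × (-28) = 3140 ft.

3140 ft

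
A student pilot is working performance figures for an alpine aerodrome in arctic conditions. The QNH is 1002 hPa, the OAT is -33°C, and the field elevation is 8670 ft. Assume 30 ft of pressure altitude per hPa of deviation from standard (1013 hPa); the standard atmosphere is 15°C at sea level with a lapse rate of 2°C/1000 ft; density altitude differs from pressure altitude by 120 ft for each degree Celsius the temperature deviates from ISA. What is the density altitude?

Pressure altitude = 8670 + (1013 − 1002) × 30 = 8670 + (+330) = 9000 ft.
ISA temperature at 9000 ft = 15 − 2 × (9000/1000) = -3°C.
ISA deviation = -33 − (-3) = -30°C.
Density altitude = 9000 + 120 × (-30) = 5400 ft.

5400 ft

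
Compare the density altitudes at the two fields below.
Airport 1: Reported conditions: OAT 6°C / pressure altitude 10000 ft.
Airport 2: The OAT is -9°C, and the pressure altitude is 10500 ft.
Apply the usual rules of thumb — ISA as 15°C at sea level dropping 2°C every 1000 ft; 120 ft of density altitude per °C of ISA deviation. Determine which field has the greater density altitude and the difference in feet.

Airport 1 by 1180 ft

Airport 1: ISA temp = -5°C, deviation +11°C, DA = 10000 + 120 × 11 = 11320 ft.
Airport 2: ISA temp = -6°C, deviation -3°C, DA = 10500 + 120 × (-3) = 10140 ft.
Airport 1 is higher by 11320 − 10140 = 1180 ft.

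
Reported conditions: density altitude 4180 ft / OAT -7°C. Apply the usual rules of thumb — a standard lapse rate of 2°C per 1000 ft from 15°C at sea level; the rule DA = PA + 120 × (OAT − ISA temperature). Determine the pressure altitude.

5500 ft

DA = PA + 120 × (OAT − (15 − 2·PA/1000)) = PA + 120·OAT − 1800 + 0.24·PA = 1.24·PA + 120·OAT − 1800.
So 1.24·PA = 4180 − 120 × (-7) + 1800 = 6820.
PA = 6820 / 1.24 = 5500 ft.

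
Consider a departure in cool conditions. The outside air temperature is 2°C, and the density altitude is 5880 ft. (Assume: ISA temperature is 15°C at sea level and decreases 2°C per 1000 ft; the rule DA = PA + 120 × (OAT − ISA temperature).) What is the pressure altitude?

DA = PA + 120 × (OAT − (15 − 2·PA/1000)) = PA + 120·OAT − 1800 + 0.24·PA = 1.24·PA + 120·OAT − 1800.
So 1.24·PA = 5880 − 120 × 2 + 1800 = 7440.
PA = 7440 / 1.24 = 6000 ft.

6000 ft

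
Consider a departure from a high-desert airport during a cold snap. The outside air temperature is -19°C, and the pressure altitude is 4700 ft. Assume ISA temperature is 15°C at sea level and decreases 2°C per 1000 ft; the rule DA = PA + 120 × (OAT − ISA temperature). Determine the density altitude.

ISA temperature at 4700 ft = 15 − 2 × (4700/1000) = 5.6°C.
ISA deviation = -19 − 5.6 = -24.6°C.
Density altitude = 4700 + 120 × (-24.6) = 4700 + (-2952) = 1748 ft.

1748 ft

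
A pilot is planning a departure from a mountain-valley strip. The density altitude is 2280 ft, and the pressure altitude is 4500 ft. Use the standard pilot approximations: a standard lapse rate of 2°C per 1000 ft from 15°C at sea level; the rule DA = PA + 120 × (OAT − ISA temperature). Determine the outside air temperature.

-12.5°C

Density altitude − pressure altitude = 2280 − 4500 = -2220 ft.
At 120 ft/°C that is an ISA deviation of -2220/120 = -18.5°C.
ISA temperature at 4500 ft = 15 − 2 × (4500/1000) = 6°C.
OAT = ISA + deviation = 6 + (-18.5) = -12.5°C.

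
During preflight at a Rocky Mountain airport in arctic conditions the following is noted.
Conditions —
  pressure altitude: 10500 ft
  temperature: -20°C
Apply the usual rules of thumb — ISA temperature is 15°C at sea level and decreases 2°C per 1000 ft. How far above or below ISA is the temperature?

ISA-14°C

ISA temperature at 10500 ft = 15 − 2 × (10500/1000) = -6°C.
Deviation = OAT − ISA = -20 − (-6) = -14°C.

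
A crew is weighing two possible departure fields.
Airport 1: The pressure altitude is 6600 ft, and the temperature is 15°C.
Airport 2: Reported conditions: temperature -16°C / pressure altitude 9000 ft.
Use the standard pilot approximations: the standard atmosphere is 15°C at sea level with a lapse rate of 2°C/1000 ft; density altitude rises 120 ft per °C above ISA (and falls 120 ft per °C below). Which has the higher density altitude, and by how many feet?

Airport 1: ISA temp = 1.8°C, deviation +13.2°C, DA = 6600 + 120 × 13.2 = 8184 ft.
Airport 2: ISA temp = -3°C, deviation -13°C, DA = 9000 + 120 × (-13) = 7440 ft.
Airport 1 is higher by 8184 − 7440 = 744 ft.

Airport 1 by 744 ft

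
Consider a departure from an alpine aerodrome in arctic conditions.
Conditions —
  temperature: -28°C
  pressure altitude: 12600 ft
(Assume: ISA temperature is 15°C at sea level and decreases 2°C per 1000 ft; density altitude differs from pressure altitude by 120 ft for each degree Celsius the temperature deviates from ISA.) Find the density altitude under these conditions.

10464 ft

ISA temperature at 12600 ft = 15 − 2 × (12600/1000) = -10.2°C.
ISA deviation = -28 − (-10.2) = -17.8°C.
Density altitude = 12600 + 120 × (-17.8) = 12600 + (-2136) = 10464 ft.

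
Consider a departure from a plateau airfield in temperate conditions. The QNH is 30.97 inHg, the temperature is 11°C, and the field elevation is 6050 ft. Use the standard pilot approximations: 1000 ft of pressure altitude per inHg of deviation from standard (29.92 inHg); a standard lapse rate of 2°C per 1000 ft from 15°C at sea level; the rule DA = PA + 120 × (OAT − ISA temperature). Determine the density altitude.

Pressure altitude = 6050 + (29.92 − 30.97) × 1000 = 6050 + (-1050) = 5000 ft.
ISA temperature at 5000 ft = 15 − 2 × (5000/1000) = 5°C.
ISA deviation = 11 − 5 = +6°C.
Density altitude = 5000 + 120 × (6) = 5720 ft.

5720 ft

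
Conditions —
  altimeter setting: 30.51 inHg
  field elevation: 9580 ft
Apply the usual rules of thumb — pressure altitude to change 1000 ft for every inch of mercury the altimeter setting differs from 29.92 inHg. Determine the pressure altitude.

8990 ft

Pressure correction = (29.92 − 30.51) × 1000 = -590 ft.
Pressure altitude = 9580 + (-590) = 8990 ft.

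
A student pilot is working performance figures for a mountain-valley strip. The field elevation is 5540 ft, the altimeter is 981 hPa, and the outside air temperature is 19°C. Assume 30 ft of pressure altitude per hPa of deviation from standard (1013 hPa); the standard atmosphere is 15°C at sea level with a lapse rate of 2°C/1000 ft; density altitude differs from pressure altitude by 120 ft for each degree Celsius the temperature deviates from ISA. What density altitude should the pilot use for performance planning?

8540 ft

Pressure altitude = 5540 + (1013 − 981) × 30 = 5540 + (+960) = 6500 ft.
ISA temperature at 6500 ft = 15 − 2 × (6500/1000) = 2°C.
ISA deviation = 19 − 2 = +17°C.
Density altitude = 6500 + 120 × (17) = 8540 ft.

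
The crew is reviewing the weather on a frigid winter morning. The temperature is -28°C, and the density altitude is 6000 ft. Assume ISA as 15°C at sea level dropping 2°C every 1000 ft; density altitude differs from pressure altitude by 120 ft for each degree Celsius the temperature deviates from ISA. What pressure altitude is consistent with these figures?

9000 ft

DA = PA + 120 × (OAT − (15 − 2·PA/1000)) = PA + 120·OAT − 1800 + 0.24·PA = 1.24·PA + 120·OAT − 1800.
So 1.24·PA = 6000 − 120 × (-28) + 1800 = 11160.
PA = 11160 / 1.24 = 9000 ft.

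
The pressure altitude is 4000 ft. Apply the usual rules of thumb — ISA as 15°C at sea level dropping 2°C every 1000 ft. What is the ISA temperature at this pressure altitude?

ISA temperature = 15 − 2 × (4000/1000) = 15 − 8 = 7°C.

7°C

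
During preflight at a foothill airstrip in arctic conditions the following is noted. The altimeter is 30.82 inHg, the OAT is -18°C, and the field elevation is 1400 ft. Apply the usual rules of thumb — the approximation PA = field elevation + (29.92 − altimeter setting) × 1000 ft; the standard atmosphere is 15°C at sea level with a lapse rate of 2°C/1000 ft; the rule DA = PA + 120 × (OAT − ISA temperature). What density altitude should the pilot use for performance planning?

-3340 ft

Pressure altitude = 1400 + (29.92 − 30.82) × 1000 = 1400 + (-900) = 500 ft.
ISA temperature at 500 ft = 15 − 2 × (500/1000) = 14°C.
ISA deviation = -18 − 14 = -32°C.
Density altitude = 500 + 120 × (-32) = -3340 ft.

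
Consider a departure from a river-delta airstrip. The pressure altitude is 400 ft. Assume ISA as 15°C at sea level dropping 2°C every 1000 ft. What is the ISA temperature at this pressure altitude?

ISA temperature = 15 − 2 × (400/1000) = 15 − 0.8 = 14.2°C.

14.2°C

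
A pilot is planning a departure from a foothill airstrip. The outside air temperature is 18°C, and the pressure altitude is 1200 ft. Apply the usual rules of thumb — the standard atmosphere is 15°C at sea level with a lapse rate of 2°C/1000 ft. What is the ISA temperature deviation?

ISA+5.4°C

ISA temperature at 1200 ft = 15 − 2 × (1200/1000) = 12.6°C.
Deviation = OAT − ISA = 18 − 12.6 = +5.4°C.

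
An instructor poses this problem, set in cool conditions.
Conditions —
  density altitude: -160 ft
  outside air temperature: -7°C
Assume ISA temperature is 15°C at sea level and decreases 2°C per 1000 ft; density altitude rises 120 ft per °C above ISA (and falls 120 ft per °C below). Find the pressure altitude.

2000 ft

DA = PA + 120 × (OAT − (15 − 2·PA/1000)) = PA + 120·OAT − 1800 + 0.24·PA = 1.24·PA + 120·OAT − 1800.
So 1.24·PA = -160 − 120 × (-7) + 1800 = 2480.
PA = 2480 / 1.24 = 2000 ft.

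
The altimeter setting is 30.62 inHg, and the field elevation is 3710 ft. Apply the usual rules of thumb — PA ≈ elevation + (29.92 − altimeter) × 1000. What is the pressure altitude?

Pressure correction = (29.92 − 30.62) × 1000 = -700 ft.
Pressure altitude = 3710 + (-700) = 3010 ft.

3010 ft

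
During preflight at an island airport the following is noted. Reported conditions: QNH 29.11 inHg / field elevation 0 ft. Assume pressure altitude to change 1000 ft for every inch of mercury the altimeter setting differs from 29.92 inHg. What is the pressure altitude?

Pressure correction = (29.92 − 29.11) × 1000 = +810 ft.
Pressure altitude = 0 + (+810) = 810 ft.

810 ft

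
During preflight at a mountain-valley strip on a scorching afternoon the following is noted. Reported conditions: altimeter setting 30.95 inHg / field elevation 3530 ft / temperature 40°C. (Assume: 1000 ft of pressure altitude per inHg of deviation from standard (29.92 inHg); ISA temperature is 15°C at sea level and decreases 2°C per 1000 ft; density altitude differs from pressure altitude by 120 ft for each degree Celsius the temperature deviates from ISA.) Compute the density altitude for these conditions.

6100 ft

Pressure altitude = 3530 + (29.92 − 30.95) × 1000 = 3530 + (-1030) = 2500 ft.
ISA temperature at 2500 ft = 15 − 2 × (2500/1000) = 10°C.
ISA deviation = 40 − 10 = +30°C.
Density altitude = 2500 + 120 × (30) = 6100 ft.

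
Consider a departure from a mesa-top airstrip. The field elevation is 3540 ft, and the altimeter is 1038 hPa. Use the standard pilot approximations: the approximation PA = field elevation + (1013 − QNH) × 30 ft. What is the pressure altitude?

Pressure correction = (1013 − 1038) × 30 = -750 ft.
Pressure altitude = 3540 + (-750) = 2790 ft.

2790 ft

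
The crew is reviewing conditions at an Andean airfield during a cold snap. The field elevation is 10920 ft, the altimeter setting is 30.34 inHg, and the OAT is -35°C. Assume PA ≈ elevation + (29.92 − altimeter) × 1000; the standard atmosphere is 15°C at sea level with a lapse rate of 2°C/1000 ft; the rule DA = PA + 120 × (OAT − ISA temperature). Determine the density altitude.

Pressure altitude = 10920 + (29.92 − 30.34) × 1000 = 10920 + (-420) = 10500 ft.
ISA temperature at 10500 ft = 15 − 2 × (10500/1000) = -6°C.
ISA deviation = -35 − (-6) = -29°C.
Density altitude = 10500 + 120 × (-29) = 7020 ft.

7020 ft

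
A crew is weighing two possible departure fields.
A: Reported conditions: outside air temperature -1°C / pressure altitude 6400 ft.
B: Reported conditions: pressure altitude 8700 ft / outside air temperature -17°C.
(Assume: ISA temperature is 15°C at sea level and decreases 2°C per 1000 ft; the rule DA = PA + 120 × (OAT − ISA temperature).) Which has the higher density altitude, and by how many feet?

B by 932 ft

A: ISA temp = 2.2°C, deviation -3.2°C, DA = 6400 + 120 × (-3.2) = 6016 ft.
B: ISA temp = -2.4°C, deviation -14.6°C, DA = 8700 + 120 × (-14.6) = 6948 ft.
B is higher by 6948 − 6016 = 932 ft.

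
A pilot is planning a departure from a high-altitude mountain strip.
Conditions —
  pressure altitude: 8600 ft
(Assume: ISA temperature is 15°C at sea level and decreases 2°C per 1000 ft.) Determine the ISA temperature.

-2.2°C

ISA temperature = 15 − 2 × (8600/1000) = 15 − 17.2 = -2.2°C.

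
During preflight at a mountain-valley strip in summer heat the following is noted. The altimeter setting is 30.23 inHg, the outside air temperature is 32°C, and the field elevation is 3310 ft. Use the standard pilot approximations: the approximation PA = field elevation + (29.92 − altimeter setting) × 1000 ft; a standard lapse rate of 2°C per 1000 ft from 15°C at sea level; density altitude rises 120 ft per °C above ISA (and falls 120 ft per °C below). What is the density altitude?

Pressure altitude = 3310 + (29.92 − 30.23) × 1000 = 3310 + (-310) = 3000 ft.
ISA temperature at 3000 ft = 15 − 2 × (3000/1000) = 9°C.
ISA deviation = 32 − 9 = +23°C.
Density altitude = 3000 + 120 × (23) = 5760 ft.

5760 ft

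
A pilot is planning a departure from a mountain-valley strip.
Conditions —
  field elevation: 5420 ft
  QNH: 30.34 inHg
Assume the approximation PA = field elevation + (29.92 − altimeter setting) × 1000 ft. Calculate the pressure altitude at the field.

Pressure correction = (29.92 − 30.34) × 1000 = -420 ft.
Pressure altitude = 5420 + (-420) = 5000 ft.

5000 ft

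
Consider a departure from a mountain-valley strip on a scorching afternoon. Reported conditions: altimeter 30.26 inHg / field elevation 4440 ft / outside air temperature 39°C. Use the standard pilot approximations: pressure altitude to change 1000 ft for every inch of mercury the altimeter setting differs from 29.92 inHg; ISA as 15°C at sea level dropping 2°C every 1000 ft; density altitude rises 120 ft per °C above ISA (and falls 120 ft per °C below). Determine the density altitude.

Pressure altitude = 4440 + (29.92 − 30.26) × 1000 = 4440 + (-340) = 4100 ft.
ISA temperature at 4100 ft = 15 − 2 × (4100/1000) = 6.8°C.
ISA deviation = 39 − 6.8 = +32.2°C.
Density altitude = 4100 + 120 × (32.2) = 7964 ft.

7964 ft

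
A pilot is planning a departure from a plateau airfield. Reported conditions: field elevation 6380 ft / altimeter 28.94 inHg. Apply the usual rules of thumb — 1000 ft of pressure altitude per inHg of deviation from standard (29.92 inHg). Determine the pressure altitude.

Pressure correction = (29.92 − 28.94) × 1000 = +980 ft.
Pressure altitude = 6380 + (+980) = 7360 ft.

7360 ft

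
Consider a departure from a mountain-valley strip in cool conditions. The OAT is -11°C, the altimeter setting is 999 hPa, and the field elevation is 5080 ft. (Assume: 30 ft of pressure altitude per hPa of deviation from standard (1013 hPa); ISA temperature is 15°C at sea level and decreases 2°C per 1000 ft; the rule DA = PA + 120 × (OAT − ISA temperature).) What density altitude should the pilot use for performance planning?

Pressure altitude = 5080 + (1013 − 999) × 30 = 5080 + (+420) = 5500 ft.
ISA temperature at 5500 ft = 15 − 2 × (5500/1000) = 4°C.
ISA deviation = -11 − 4 = -15°C.
Density altitude = 5500 + 120 × (-15) = 3700 ft.

3700 ft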